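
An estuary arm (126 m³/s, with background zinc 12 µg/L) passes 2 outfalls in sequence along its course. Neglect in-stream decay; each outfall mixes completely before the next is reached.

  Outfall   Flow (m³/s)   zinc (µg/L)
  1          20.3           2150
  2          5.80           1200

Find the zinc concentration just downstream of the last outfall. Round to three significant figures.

Outfall 1: combined Q = 146.3 m³/s; C = (126.0·12.00 + 20.30·2150)/146.3 = 308.7 µg/L.
Outfall 2: combined Q = 152.1 m³/s; C = (146.3·308.7 + 5.800·1200)/152.1 = 342.6 µg/L.

343 µg/L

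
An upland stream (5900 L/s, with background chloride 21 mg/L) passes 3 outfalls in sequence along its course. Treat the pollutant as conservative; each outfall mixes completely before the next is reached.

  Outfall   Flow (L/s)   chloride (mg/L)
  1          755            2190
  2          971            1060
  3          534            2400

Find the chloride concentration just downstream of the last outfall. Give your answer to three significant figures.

After outfall 1: Q = 5900 + 755.0 = 6655 L/s; C = (5900·21.00 + 755.0·2190)/6655 = 267.1 mg/L.
After outfall 2: Q = 6655 + 971.0 = 7626 L/s; C = (6655·267.1 + 971.0·1060)/7626 = 368.0 mg/L.
After outfall 3: Q = 7626 + 534.0 = 8160 L/s; C = (7626·368.0 + 534.0·2400)/8160 = 501.0 mg/L.

501 mg/L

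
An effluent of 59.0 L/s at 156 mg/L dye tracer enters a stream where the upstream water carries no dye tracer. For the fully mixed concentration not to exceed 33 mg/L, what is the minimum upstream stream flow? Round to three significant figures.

220 L/s

Set C_mix = 33: (Q·0 + 59.00·156.0) / (Q + 59.00) = 33
→ Q = 59.00·(156.0 − 33)/(33 − 0) = 219.9 L/s.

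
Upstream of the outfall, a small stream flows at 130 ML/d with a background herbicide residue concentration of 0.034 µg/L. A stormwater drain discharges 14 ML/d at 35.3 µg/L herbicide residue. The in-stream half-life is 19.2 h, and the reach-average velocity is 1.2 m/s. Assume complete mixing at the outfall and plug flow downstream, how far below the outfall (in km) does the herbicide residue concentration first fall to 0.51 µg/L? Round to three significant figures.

After mixing, C = (130.0·0.03400 + 14.00·35.30) / 144.0 = 498.6/144.0 = 3.463 µg/L.
Half-life 19.2 h → k = ln 2 / 19.2 = 0.03610 h⁻¹ = 0.8664 d⁻¹.
Set 3.463·exp(−k·t) = 0.51 → t = ln(3.463/0.51)/k = 191000 s = 53.06 h.
Distance = v·t = 1.2·191000 = 229200 m = 229.2 km.

229 km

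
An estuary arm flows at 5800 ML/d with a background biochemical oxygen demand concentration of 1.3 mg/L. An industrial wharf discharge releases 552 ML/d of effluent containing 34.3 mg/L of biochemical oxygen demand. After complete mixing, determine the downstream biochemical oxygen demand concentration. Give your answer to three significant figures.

4.17 mg/L

After mixing, C = (5800·1.300 + 552.0·34.30) / 6352 = 26470/6352 = 4.168 mg/L.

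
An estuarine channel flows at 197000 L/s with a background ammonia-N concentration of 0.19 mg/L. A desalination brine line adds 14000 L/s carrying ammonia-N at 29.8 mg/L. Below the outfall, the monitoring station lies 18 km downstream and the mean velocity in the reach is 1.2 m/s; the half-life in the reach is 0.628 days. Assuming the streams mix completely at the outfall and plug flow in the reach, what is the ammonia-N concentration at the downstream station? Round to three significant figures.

1.78 mg/L

Conservation of mass: C = (197000·0.1900 + 14000·29.80) / 211000 = 454600/211000 = 2.155 mg/L.
Travel time t = 18·1000 / 1.2 = 15000 s = 4.167 h.
Half-life 0.628 d → k = ln 2 / 0.628 = 1.104 d⁻¹.
First-order decay: C = 2.155·exp(−k·t) = 2.155·0.8256 = 1.779 mg/L.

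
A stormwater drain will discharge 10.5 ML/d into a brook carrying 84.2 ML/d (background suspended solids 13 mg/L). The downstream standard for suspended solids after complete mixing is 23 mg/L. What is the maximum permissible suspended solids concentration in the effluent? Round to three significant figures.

At the limit, (Qr·Cr + Qe·Cₑ)/(Qr + Qe) = 23:
Cₑ = (94.70·23 − 84.20·13.00) / 10.50 = 103.2 mg/L.

103 mg/L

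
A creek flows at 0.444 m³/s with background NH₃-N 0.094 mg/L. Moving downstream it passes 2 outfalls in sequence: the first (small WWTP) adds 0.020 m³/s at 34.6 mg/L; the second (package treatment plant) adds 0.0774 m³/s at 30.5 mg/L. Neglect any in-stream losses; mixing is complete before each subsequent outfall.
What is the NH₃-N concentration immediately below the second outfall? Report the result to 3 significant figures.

5.72 mg/L

After outfall 1: Q = 0.4440 + 0.02000 = 0.4640 m³/s; C = (0.4440·0.09400 + 0.02000·34.60)/0.4640 = 1.581 mg/L.
After outfall 2: Q = 0.4640 + 0.07740 = 0.5414 m³/s; C = (0.4640·1.581 + 0.07740·30.50)/0.5414 = 5.716 mg/L.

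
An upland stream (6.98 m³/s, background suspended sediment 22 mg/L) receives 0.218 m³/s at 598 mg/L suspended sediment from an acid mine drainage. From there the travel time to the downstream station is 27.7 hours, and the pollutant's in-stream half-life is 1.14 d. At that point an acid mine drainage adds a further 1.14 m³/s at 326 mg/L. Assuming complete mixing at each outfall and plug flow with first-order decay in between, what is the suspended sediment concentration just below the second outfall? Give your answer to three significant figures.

61.5 mg/L

Mass balance: C = (6.980·22.00 + 0.2180·598.0) / 7.198 = 283.9/7.198 = 39.44 mg/L; combined flow 7.198 m³/s.
Half-life 1.14 d → k = ln 2 / 1.14 = 0.6080 d⁻¹.
After decay, C = 39.44 × e^(−kt) = 39.44 × 0.4957 = 19.55 mg/L.
At the second outfall, C = (7.198·19.55 + 1.140·326.0) / (7.198 + 1.140) = 61.45 mg/L.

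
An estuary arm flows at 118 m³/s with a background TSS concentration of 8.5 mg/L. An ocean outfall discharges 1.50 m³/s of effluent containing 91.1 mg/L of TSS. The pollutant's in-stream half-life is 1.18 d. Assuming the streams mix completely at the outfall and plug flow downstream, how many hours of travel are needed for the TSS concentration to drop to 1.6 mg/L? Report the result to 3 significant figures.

72.9 h

Conservation of mass: C = (118.0·8.500 + 1.500·91.10) / 119.5 = 1140/119.5 = 9.537 mg/L.
Half-life 1.18 d → k = ln 2 / 1.18 = 0.5874 d⁻¹.
9.537·exp(−k·t) = 1.6 → t = ln(9.537/1.6)/k = 262600 s = 72.94 h.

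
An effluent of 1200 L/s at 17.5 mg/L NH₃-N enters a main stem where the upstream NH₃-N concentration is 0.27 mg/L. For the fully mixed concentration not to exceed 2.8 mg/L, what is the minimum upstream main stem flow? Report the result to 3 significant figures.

6970 L/s

Set C_mix = 2.8: (Q·0.2700 + 1200·17.50) / (Q + 1200) = 2.8
→ Q = 1200·(17.50 − 2.8)/(2.8 − 0.2700) = 6972 L/s.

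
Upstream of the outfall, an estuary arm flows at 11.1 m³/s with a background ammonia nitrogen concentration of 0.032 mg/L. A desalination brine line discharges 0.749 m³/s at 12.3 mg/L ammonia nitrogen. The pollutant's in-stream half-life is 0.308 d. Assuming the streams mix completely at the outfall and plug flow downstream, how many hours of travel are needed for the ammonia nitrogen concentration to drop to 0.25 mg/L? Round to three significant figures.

Flow-weighted average: C = (11.10·0.03200 + 0.7490·12.30) / 11.85 = 9.568/11.85 = 0.8075 mg/L.
Half-life 0.308 d → k = ln 2 / 0.308 = 2.250 d⁻¹.
0.8075·exp(−k·t) = 0.25 → t = ln(0.8075/0.25)/k = 45010 s = 12.50 h.

12.5 h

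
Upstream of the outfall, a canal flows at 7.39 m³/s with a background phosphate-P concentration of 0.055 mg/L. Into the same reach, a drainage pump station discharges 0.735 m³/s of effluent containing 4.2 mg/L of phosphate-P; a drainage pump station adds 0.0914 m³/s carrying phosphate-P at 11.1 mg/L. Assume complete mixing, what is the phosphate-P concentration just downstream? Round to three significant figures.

0.549 mg/L

Conservation of mass: C = (7.390·0.05500 + 0.7350·4.200 + 0.09140·11.10) / 8.216 = 4.508/8.216 = 0.5487 mg/L.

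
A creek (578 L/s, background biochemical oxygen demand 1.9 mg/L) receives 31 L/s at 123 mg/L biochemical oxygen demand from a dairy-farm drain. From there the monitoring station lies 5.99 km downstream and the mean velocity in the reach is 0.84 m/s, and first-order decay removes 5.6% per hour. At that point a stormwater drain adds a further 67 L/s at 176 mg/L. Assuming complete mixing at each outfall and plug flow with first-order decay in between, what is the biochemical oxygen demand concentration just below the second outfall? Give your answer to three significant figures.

Flow-weighted average: C = (578.0·1.900 + 31.00·123.0) / 609.0 = 4911/609.0 = 8.064 mg/L; combined flow 609.0 L/s.
Travel time t = 5.99·1000 / 0.84 = 7131 s = 1.981 h.
5.6%/h lost → k = −ln(1 − 0.056) = 0.05763 h⁻¹.
Decay over the reach: 8.064·exp(−kt) = 8.064·0.8921 = 7.194 mg/L.
Second outfall: C = (609.0·7.194 + 67.00·176.0)/676.0 = 23.93 mg/L.

23.9 mg/L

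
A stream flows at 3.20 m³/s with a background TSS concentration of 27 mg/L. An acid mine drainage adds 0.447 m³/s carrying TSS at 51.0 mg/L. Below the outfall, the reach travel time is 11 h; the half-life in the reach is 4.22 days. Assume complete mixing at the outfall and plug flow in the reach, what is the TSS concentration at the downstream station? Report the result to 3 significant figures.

27.8 mg/L

Mixed concentration C = ΣQC/ΣQ = (3.200·27.00 + 0.4470·51.00) / 3.647 = 109.2/3.647 = 29.94 mg/L.
Half-life 4.22 d → k = ln 2 / 4.22 = 0.1643 d⁻¹.
Applying C = C₀e^(−kt): 29.94 × 0.9275 = 27.77 mg/L.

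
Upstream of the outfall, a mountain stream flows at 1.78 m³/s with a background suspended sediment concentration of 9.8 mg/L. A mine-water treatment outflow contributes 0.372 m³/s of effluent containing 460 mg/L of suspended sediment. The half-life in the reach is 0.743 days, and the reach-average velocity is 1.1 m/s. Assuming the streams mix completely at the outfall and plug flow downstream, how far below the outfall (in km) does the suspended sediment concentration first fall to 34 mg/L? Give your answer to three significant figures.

Mixed concentration C = ΣQC/ΣQ = (1.780·9.800 + 0.3720·460.0) / 2.152 = 188.6/2.152 = 87.62 mg/L.
Half-life 0.743 d → k = ln 2 / 0.743 = 0.9329 d⁻¹.
Set 87.62·exp(−k·t) = 34 → t = ln(87.62/34)/k = 87680 s = 24.35 h.
Distance = v·t = 1.1·87680 = 96440 m = 96.44 km.

96.4 km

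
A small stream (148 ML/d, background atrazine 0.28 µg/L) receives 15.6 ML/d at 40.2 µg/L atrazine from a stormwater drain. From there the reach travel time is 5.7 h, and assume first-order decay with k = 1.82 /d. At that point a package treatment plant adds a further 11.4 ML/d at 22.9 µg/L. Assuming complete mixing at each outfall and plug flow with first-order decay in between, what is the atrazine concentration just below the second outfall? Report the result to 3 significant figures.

3.97 µg/L

Mass balance: C = (148.0·0.2800 + 15.60·40.20) / 163.6 = 668.6/163.6 = 4.087 µg/L; combined flow 163.6 ML/d.
Decay over the reach: 4.087·exp(−kt) = 4.087·0.6490 = 2.652 µg/L.
At the second outfall, C = (163.6·2.652 + 11.40·22.90) / (163.6 + 11.40) = 3.971 µg/L.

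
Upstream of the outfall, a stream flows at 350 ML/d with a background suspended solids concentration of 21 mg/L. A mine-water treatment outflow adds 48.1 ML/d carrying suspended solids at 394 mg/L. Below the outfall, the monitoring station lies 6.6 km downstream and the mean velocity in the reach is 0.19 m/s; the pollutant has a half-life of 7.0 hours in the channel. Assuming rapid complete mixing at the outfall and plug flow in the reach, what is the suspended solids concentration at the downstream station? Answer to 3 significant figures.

After mixing, C = (350.0·21.00 + 48.10·394.0) / 398.1 = 26300/398.1 = 66.07 mg/L.
Travel time t = 6.6·1000 / 0.19 = 34740 s = 9.649 h.
Half-life 7.0 h → k = ln 2 / 7.0 = 0.09902 h⁻¹ = 2.377 d⁻¹.
Decay over the reach: 66.07·exp(−kt) = 66.07·0.3846 = 25.41 mg/L.

25.4 mg/L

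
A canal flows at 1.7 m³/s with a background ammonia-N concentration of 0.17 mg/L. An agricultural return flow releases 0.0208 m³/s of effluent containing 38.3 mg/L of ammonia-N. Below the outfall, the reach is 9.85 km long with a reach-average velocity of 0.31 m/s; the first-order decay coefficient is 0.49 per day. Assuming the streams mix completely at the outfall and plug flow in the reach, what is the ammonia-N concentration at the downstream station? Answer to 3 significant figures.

0.527 mg/L

Conservation of mass: C = (1.700·0.1700 + 0.02080·38.30) / 1.721 = 1.086/1.721 = 0.6309 mg/L.
Travel time t = 9.85·1000 / 0.31 = 31770 s = 8.826 h.
Applying C = C₀e^(−kt): 0.6309 × 0.8351 = 0.5269 mg/L.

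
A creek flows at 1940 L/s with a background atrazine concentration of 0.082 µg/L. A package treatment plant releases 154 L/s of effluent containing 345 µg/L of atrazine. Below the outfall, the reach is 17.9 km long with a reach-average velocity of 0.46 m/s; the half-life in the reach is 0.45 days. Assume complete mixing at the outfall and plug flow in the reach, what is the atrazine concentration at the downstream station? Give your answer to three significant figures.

Conservation of mass: C = (1940·0.08200 + 154.0·345.0) / 2094 = 53290/2094 = 25.45 µg/L.
Travel time t = 17.9·1000 / 0.46 = 38910 s = 10.81 h.
Half-life 0.45 d → k = ln 2 / 0.45 = 1.540 d⁻¹.
First-order decay: C = 25.45·exp(−k·t) = 25.45·0.4997 = 12.72 µg/L.

12.7 µg/L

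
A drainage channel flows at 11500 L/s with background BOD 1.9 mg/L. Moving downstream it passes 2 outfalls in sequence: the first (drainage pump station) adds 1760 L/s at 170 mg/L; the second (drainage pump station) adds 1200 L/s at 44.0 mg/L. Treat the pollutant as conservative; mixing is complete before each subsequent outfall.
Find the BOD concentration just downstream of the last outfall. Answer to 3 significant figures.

25.9 mg/L

After outfall 1: Q = 11500 + 1760 = 13260 L/s; C = (11500·1.900 + 1760·170.0)/13260 = 24.21 mg/L.
After outfall 2: Q = 13260 + 1200 = 14460 L/s; C = (13260·24.21 + 1200·44.00)/14460 = 25.85 mg/L.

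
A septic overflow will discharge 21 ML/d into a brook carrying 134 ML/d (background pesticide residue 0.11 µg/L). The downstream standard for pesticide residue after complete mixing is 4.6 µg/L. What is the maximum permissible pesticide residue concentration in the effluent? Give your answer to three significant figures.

At the limit, (Qr·Cr + Qe·Cₑ)/(Qr + Qe) = 4.6:
Cₑ = (155.0·4.6 − 134.0·0.1100) / 21.00 = 33.25 µg/L.

33.3 µg/L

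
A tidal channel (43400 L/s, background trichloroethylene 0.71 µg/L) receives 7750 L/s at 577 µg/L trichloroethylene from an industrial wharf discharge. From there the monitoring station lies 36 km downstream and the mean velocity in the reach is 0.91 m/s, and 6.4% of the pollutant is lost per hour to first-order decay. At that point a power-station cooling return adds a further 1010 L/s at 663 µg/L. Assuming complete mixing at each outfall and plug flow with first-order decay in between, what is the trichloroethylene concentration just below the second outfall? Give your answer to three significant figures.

Conservation of mass: C = (43400·0.7100 + 7750·577.0) / 51150 = 4503000/51150 = 88.03 µg/L; combined flow 51150 L/s.
Travel time t = 36·1000 / 0.91 = 39560 s = 10.99 h.
6.4%/h lost → k = −ln(1 − 0.064) = 0.06614 h⁻¹.
Applying C = C₀e^(−kt): 88.03 × 0.4834 = 42.56 µg/L.
At the second outfall, C = (51150·42.56 + 1010·663.0) / (51150 + 1010) = 54.57 µg/L.

54.6 µg/L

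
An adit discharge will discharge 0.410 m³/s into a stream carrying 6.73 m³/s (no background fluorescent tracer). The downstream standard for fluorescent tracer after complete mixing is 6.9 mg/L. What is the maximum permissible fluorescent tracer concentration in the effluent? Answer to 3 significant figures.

120 mg/L

At the limit, (Qr·Cr + Qe·Cₑ)/(Qr + Qe) = 6.9:
Cₑ = (7.140·6.9 − 6.730·0) / 0.4100 = 120.2 mg/L.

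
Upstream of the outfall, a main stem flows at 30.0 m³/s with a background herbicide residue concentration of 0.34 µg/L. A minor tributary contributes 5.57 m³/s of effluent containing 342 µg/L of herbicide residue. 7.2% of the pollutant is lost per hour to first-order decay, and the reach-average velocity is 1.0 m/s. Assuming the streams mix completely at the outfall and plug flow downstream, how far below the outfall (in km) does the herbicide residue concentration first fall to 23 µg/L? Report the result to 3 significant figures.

Conservation of mass: C = (30.00·0.3400 + 5.570·342.0) / 35.57 = 1915/35.57 = 53.84 µg/L.
7.2%/h lost → k = −ln(1 − 0.072) = 0.07472 h⁻¹.
Set 53.84·exp(−k·t) = 23 → t = ln(53.84/23)/k = 40980 s = 11.38 h.
Distance = v·t = 1.0·40980 = 40980 m = 40.98 km.

41.0 km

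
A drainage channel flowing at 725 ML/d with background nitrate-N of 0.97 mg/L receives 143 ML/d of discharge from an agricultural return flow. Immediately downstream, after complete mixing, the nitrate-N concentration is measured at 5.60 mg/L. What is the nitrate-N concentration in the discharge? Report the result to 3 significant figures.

Mass balance: 725.0·0.9700 + 143.0·Cₑ = 868.0·5.600
→ Cₑ = (868.0·5.600 − 725.0·0.9700) / 143.0 = 29.07 mg/L.

29.1 mg/L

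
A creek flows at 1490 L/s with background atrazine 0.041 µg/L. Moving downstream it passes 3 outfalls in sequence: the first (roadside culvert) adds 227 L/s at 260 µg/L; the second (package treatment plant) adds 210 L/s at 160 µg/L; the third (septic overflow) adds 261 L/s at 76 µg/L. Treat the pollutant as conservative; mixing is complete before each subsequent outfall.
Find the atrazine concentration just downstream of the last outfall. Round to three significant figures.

51.4 µg/L

Outfall 1: combined Q = 1717 L/s; C = (1490·0.04100 + 227.0·260.0)/1717 = 34.41 µg/L.
Outfall 2: combined Q = 1927 L/s; C = (1717·34.41 + 210.0·160.0)/1927 = 48.10 µg/L.
Outfall 3: combined Q = 2188 L/s; C = (1927·48.10 + 261.0·76.00)/2188 = 51.42 µg/L.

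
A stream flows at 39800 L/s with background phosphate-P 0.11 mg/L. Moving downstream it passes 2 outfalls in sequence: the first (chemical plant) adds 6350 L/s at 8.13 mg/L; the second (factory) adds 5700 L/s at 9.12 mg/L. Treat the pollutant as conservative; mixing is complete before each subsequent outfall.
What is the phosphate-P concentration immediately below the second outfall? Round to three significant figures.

2.08 mg/L

After outfall 1: Q = 39800 + 6350 = 46150 L/s; C = (39800·0.1100 + 6350·8.130)/46150 = 1.214 mg/L.
After outfall 2: Q = 46150 + 5700 = 51850 L/s; C = (46150·1.214 + 5700·9.120)/51850 = 2.083 mg/L.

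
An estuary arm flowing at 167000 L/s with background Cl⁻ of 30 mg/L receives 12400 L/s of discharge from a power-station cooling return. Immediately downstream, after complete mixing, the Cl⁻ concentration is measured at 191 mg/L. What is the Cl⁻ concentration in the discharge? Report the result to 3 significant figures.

Mass balance: 167000·30.00 + 12400·Cₑ = 179400·191.0
→ Cₑ = (179400·191.0 − 167000·30.00) / 12400 = 2359 mg/L.

2360 mg/L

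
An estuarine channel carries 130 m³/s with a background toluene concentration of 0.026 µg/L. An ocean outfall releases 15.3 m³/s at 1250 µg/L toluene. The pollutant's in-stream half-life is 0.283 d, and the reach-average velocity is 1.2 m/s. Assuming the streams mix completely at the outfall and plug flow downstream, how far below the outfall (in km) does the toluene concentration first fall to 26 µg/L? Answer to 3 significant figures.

68.7 km

Conservation of mass: C = (130.0·0.02600 + 15.30·1250) / 145.3 = 19130/145.3 = 131.6 µg/L.
Half-life 0.283 d → k = ln 2 / 0.283 = 2.449 d⁻¹.
Set 131.6·exp(−k·t) = 26 → t = ln(131.6/26)/k = 57220 s = 15.89 h.
Distance = v·t = 1.2·57220 = 68660 m = 68.66 km.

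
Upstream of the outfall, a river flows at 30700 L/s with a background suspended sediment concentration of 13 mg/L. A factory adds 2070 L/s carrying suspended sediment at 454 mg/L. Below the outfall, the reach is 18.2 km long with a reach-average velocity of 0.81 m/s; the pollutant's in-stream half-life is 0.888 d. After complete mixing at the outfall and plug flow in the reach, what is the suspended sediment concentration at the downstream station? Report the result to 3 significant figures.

33.4 mg/L

Mixed concentration C = ΣQC/ΣQ = (30700·13.00 + 2070·454.0) / 32770 = 1339000/32770 = 40.86 mg/L.
Travel time t = 18.2·1000 / 0.81 = 22470 s = 6.241 h.
Half-life 0.888 d → k = ln 2 / 0.888 = 0.7806 d⁻¹.
After decay, C = 40.86 × e^(−kt) = 40.86 × 0.8163 = 33.35 mg/L.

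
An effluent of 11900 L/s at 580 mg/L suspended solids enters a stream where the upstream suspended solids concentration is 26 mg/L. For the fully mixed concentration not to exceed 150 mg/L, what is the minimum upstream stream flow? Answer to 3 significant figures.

Set C_mix = 150: (Q·26.00 + 11900·580.0) / (Q + 11900) = 150
→ Q = 11900·(580.0 − 150)/(150 − 26.00) = 41270 L/s.

41300 L/s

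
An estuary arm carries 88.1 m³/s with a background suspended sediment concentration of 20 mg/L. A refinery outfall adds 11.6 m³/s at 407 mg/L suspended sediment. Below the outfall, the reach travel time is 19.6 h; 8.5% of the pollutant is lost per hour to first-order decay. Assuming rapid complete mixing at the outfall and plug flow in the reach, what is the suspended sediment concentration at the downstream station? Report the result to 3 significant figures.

Mass balance: C = (88.10·20.00 + 11.60·407.0) / 99.70 = 6483/99.70 = 65.03 mg/L.
8.5%/h lost → k = −ln(1 − 0.085) = 0.08883 h⁻¹.
First-order decay: C = 65.03·exp(−k·t) = 65.03·0.1753 = 11.40 mg/L.

11.4 mg/L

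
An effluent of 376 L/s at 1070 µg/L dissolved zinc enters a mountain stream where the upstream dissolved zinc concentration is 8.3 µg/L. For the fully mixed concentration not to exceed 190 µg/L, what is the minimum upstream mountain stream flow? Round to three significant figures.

1820 L/s

Set C_mix = 190: (Q·8.300 + 376.0·1070) / (Q + 376.0) = 190
→ Q = 376.0·(1070 − 190)/(190 − 8.300) = 1821 L/s.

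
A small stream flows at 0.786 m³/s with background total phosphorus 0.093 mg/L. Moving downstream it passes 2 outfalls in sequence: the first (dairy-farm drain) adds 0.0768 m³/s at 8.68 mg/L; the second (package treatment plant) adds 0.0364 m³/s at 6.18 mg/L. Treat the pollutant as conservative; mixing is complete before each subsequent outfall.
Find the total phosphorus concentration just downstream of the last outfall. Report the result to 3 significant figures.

Below outfall 1: Q → 0.8628 m³/s, C = (0.7860·0.09300 + 0.07680·8.680)/0.8628 = 0.8574 mg/L.
Below outfall 2: Q → 0.8992 m³/s, C = (0.8628·0.8574 + 0.03640·6.180)/0.8992 = 1.073 mg/L.

1.07 mg/L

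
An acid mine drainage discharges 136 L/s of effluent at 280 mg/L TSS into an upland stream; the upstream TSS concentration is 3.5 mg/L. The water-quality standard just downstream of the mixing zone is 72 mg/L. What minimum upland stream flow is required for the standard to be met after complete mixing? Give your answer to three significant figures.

413 L/s

Set C_mix = 72: (Q·3.500 + 136.0·280.0) / (Q + 136.0) = 72
→ Q = 136.0·(280.0 − 72)/(72 − 3.500) = 413.0 L/s.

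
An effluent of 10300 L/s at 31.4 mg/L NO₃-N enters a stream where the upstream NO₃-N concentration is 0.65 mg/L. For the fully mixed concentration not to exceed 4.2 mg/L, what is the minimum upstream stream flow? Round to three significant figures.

78900 L/s

Set C_mix = 4.2: (Q·0.6500 + 10300·31.40) / (Q + 10300) = 4.2
→ Q = 10300·(31.40 − 4.2)/(4.2 − 0.6500) = 78920 L/s.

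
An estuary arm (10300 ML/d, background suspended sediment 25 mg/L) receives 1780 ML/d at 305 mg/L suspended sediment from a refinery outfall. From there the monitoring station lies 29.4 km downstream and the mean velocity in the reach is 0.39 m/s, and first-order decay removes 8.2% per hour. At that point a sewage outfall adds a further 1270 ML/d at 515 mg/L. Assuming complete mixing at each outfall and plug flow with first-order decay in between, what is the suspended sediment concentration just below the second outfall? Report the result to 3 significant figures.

59.0 mg/L

Conservation of mass: C = (10300·25.00 + 1780·305.0) / 12080 = 800400/12080 = 66.26 mg/L; combined flow 12080 ML/d.
Travel time t = 29.4·1000 / 0.39 = 75380 s = 20.94 h.
8.2%/h lost → k = −ln(1 − 0.082) = 0.08556 h⁻¹.
Decay over the reach: 66.26·exp(−kt) = 66.26·0.1667 = 11.04 mg/L.
At the second outfall, C = (12080·11.04 + 1270·515.0) / (12080 + 1270) = 58.99 mg/L.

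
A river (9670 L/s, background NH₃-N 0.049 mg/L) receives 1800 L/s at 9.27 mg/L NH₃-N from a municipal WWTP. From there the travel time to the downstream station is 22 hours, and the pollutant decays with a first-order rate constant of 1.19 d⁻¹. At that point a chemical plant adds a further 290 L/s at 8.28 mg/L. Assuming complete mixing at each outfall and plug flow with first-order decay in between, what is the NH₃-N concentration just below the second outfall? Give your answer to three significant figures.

After mixing, C = (9670·0.04900 + 1800·9.270) / 11470 = 17160/11470 = 1.496 mg/L; combined flow 11470 L/s.
Decay over the reach: 1.496·exp(−kt) = 1.496·0.3359 = 0.5026 mg/L.
At the second outfall, C = (11470·0.5026 + 290.0·8.280) / (11470 + 290.0) = 0.6944 mg/L.

0.694 mg/L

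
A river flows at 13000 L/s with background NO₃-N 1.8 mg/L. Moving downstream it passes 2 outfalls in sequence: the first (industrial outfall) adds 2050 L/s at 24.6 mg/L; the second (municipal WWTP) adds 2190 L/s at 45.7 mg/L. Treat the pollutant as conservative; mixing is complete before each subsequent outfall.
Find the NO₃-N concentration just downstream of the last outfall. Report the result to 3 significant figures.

10.1 mg/L

Below outfall 1: Q → 15050 L/s, C = (13000·1.800 + 2050·24.60)/15050 = 4.906 mg/L.
Below outfall 2: Q → 17240 L/s, C = (15050·4.906 + 2190·45.70)/17240 = 10.09 mg/L.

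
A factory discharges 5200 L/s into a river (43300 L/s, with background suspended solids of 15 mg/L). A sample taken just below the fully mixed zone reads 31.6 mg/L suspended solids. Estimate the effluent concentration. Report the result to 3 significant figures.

170 mg/L

Mass balance: 43300·15.00 + 5200·Cₑ = 48500·31.60
→ Cₑ = (48500·31.60 − 43300·15.00) / 5200 = 169.8 mg/L.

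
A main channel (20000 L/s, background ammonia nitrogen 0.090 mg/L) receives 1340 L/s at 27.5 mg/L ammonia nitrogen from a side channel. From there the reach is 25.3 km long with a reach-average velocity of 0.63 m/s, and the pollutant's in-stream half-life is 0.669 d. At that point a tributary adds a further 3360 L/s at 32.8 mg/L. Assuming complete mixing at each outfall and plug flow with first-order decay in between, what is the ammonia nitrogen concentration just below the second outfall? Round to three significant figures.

Mass balance: C = (20000·0.09000 + 1340·27.50) / 21340 = 38650/21340 = 1.811 mg/L; combined flow 21340 L/s.
Travel time t = 25.3·1000 / 0.63 = 40160 s = 11.16 h.
Half-life 0.669 d → k = ln 2 / 0.669 = 1.036 d⁻¹.
First-order decay: C = 1.811·exp(−k·t) = 1.811·0.6178 = 1.119 mg/L.
Second outfall: C = (21340·1.119 + 3360·32.80)/24700 = 5.429 mg/L.

5.43 mg/L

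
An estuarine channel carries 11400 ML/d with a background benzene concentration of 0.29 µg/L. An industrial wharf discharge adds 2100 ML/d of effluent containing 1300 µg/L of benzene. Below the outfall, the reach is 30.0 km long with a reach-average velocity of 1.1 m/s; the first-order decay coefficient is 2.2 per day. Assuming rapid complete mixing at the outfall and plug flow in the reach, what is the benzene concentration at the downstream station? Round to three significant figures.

101 µg/L

Flow-weighted average: C = (11400·0.2900 + 2100·1300) / 13500 = 2733000/13500 = 202.5 µg/L.
Travel time t = 30.0·1000 / 1.1 = 27270 s = 7.576 h.
After decay, C = 202.5 × e^(−kt) = 202.5 × 0.4994 = 101.1 µg/L.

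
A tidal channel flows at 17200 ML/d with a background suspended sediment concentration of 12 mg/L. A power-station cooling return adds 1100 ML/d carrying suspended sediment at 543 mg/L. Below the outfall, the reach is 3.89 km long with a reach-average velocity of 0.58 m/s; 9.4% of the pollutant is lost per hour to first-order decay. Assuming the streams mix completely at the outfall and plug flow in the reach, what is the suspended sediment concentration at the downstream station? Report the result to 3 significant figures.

36.5 mg/L

Mixed concentration C = ΣQC/ΣQ = (17200·12.00 + 1100·543.0) / 18300 = 803700/18300 = 43.92 mg/L.
Travel time t = 3.89·1000 / 0.58 = 6707 s = 1.863 h.
9.4%/h lost → k = −ln(1 − 0.094) = 0.09872 h⁻¹.
First-order decay: C = 43.92·exp(−k·t) = 43.92·0.8320 = 36.54 mg/L.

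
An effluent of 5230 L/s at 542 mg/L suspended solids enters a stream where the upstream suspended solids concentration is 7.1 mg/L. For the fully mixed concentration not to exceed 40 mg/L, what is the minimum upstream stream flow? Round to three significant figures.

Set C_mix = 40: (Q·7.100 + 5230·542.0) / (Q + 5230) = 40
→ Q = 5230·(542.0 − 40)/(40 − 7.100) = 79800 L/s.

79800 L/s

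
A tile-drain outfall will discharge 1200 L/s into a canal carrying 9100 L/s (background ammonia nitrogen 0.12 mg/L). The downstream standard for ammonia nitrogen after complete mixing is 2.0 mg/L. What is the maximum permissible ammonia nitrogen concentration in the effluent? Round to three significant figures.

At the limit, (Qr·Cr + Qe·Cₑ)/(Qr + Qe) = 2.0:
Cₑ = (10300·2.0 − 9100·0.1200) / 1200 = 16.26 mg/L.

16.3 mg/L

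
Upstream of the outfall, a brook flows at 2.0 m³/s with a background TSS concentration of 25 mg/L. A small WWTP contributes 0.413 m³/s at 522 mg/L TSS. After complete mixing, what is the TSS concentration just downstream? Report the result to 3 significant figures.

110 mg/L

After mixing, C = (2.000·25.00 + 0.4130·522.0) / 2.413 = 265.6/2.413 = 110.1 mg/L.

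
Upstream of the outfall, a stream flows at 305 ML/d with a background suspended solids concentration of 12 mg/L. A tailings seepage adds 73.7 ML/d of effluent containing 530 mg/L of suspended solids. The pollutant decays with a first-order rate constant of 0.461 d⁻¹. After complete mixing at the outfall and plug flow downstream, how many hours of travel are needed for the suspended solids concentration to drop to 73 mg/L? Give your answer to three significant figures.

Flow-weighted average: C = (305.0·12.00 + 73.70·530.0) / 378.7 = 42720/378.7 = 112.8 mg/L.
112.8·exp(−k·t) = 73 → t = ln(112.8/73)/k = 81570 s = 22.66 h.

22.7 h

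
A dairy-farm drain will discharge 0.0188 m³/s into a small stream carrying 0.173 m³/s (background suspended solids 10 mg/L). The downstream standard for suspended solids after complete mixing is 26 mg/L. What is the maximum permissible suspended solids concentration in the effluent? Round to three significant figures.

173 mg/L

At the limit, (Qr·Cr + Qe·Cₑ)/(Qr + Qe) = 26:
Cₑ = (0.1918·26 − 0.1730·10.00) / 0.01880 = 173.2 mg/L.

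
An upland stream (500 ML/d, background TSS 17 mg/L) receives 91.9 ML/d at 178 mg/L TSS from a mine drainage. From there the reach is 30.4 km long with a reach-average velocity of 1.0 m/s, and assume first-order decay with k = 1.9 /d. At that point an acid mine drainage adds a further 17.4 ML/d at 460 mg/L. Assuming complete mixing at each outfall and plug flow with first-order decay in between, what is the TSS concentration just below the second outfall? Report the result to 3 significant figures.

34.0 mg/L

Mixed concentration C = ΣQC/ΣQ = (500.0·17.00 + 91.90·178.0) / 591.9 = 24860/591.9 = 42.00 mg/L; combined flow 591.9 ML/d.
Travel time t = 30.4·1000 / 1.0 = 30400 s = 8.444 h.
Decay over the reach: 42.00·exp(−kt) = 42.00·0.5125 = 21.52 mg/L.
Second outfall: C = (591.9·21.52 + 17.40·460.0)/609.3 = 34.04 mg/L.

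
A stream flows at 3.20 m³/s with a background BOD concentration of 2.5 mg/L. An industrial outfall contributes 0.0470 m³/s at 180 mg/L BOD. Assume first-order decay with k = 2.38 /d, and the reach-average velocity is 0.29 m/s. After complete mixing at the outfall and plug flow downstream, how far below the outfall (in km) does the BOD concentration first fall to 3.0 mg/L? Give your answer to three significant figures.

Conservation of mass: C = (3.200·2.500 + 0.04700·180.0) / 3.247 = 16.46/3.247 = 5.069 mg/L.
Set 5.069·exp(−k·t) = 3.0 → t = ln(5.069/3.0)/k = 19040 s = 5.290 h.
Distance = v·t = 0.29·19040 = 5523 m = 5.523 km.

5.52 km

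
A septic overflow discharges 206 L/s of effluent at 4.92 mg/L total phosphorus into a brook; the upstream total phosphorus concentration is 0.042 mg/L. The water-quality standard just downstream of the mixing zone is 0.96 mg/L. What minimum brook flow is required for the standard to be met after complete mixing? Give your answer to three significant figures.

Set C_mix = 0.96: (Q·0.04200 + 206.0·4.920) / (Q + 206.0) = 0.96
→ Q = 206.0·(4.920 − 0.96)/(0.96 − 0.04200) = 888.6 L/s.

889 L/s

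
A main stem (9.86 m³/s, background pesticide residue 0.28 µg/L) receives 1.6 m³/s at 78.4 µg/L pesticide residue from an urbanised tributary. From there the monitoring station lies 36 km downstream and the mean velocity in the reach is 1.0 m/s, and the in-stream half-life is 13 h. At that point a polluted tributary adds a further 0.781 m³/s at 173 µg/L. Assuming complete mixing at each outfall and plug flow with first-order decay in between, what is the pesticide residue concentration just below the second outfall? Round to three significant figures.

Mixed concentration C = ΣQC/ΣQ = (9.860·0.2800 + 1.600·78.40) / 11.46 = 128.2/11.46 = 11.19 µg/L; combined flow 11.46 m³/s.
Travel time t = 36·1000 / 1.0 = 36000 s = 10.00 h.
Half-life 13 h → k = ln 2 / 13 = 0.05332 h⁻¹ = 1.280 d⁻¹.
Decay over the reach: 11.19·exp(−kt) = 11.19·0.5867 = 6.564 µg/L.
Second outfall: C = (11.46·6.564 + 0.7810·173.0)/12.24 = 17.18 µg/L.

17.2 µg/L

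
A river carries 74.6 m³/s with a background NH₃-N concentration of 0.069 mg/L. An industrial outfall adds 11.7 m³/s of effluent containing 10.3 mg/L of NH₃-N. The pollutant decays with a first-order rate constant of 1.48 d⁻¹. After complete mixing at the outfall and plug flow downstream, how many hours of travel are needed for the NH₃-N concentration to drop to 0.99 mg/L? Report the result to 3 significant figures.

6.26 h

Flow-weighted average: C = (74.60·0.06900 + 11.70·10.30) / 86.30 = 125.7/86.30 = 1.456 mg/L.
1.456·exp(−k·t) = 0.99 → t = ln(1.456/0.99)/k = 22520 s = 6.256 h.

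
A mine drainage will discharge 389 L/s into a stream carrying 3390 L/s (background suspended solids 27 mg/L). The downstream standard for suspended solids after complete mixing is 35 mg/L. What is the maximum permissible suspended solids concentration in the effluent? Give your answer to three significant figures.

105 mg/L

At the limit, (Qr·Cr + Qe·Cₑ)/(Qr + Qe) = 35:
Cₑ = (3779·35 − 3390·27.00) / 389.0 = 104.7 mg/L.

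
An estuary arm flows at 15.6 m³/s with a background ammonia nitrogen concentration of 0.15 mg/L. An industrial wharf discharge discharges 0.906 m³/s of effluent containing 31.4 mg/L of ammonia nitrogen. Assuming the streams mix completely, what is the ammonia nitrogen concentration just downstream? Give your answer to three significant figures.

After mixing, C = (15.60·0.1500 + 0.9060·31.40) / 16.51 = 30.79/16.51 = 1.865 mg/L.

1.87 mg/L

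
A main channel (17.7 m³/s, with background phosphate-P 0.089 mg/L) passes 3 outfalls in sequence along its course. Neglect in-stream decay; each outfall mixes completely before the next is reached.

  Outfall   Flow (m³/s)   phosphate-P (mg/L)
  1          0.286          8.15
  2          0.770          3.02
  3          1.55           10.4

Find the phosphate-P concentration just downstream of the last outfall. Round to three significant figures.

1.10 mg/L

Below outfall 1: Q → 17.99 m³/s, C = (17.70·0.08900 + 0.2860·8.150)/17.99 = 0.2172 mg/L.
Below outfall 2: Q → 18.76 m³/s, C = (17.99·0.2172 + 0.7700·3.020)/18.76 = 0.3322 mg/L.
Below outfall 3: Q → 20.31 m³/s, C = (18.76·0.3322 + 1.550·10.40)/20.31 = 1.101 mg/L.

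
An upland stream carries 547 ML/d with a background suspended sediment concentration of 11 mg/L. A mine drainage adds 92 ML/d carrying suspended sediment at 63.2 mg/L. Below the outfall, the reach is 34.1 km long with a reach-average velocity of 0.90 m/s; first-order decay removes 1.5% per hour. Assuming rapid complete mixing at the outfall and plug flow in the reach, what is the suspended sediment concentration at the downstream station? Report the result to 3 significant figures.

Mixed concentration C = ΣQC/ΣQ = (547.0·11.00 + 92.00·63.20) / 639.0 = 11830/639.0 = 18.52 mg/L.
Travel time t = 34.1·1000 / 0.90 = 37890 s = 10.52 h.
1.5%/h lost → k = −ln(1 − 0.015) = 0.01511 h⁻¹.
After decay, C = 18.52 × e^(−kt) = 18.52 × 0.8529 = 15.79 mg/L.

15.8 mg/L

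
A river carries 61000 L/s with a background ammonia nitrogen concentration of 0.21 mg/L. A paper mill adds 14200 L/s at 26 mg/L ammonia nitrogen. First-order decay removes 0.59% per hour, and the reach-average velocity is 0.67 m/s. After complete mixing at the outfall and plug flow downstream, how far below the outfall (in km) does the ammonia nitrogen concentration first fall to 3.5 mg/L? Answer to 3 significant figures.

Mass balance: C = (61000·0.2100 + 14200·26.00) / 75200 = 382000/75200 = 5.080 mg/L.
0.59%/h lost → k = −ln(1 − 0.0059) = 0.005917 h⁻¹.
Set 5.080·exp(−k·t) = 3.5 → t = ln(5.080/3.5)/k = 226600 s = 62.95 h.
Distance = v·t = 0.67·226600 = 151800 m = 151.8 km.

152 km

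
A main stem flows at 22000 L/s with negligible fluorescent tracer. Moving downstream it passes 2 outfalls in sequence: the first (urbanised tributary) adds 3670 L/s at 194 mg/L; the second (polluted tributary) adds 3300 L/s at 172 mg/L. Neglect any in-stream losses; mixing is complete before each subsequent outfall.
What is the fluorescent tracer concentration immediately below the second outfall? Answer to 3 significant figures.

After outfall 1: Q = 22000 + 3670 = 25670 L/s; C = (22000·0 + 3670·194.0)/25670 = 27.74 mg/L.
After outfall 2: Q = 25670 + 3300 = 28970 L/s; C = (25670·27.74 + 3300·172.0)/28970 = 44.17 mg/L.

44.2 mg/L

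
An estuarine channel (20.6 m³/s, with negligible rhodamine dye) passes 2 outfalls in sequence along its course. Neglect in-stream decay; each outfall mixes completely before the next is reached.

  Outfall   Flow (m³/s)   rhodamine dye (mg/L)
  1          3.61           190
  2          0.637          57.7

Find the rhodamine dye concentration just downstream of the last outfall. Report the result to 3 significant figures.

After outfall 1: Q = 20.60 + 3.610 = 24.21 m³/s; C = (20.60·0 + 3.610·190.0)/24.21 = 28.33 mg/L.
After outfall 2: Q = 24.21 + 0.6370 = 24.85 m³/s; C = (24.21·28.33 + 0.6370·57.70)/24.85 = 29.08 mg/L.

29.1 mg/L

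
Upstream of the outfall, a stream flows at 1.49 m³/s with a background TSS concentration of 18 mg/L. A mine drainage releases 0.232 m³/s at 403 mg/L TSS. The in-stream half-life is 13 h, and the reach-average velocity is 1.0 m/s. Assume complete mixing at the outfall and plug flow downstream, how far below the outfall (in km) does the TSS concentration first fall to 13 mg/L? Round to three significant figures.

114 km

Mixed concentration C = ΣQC/ΣQ = (1.490·18.00 + 0.2320·403.0) / 1.722 = 120.3/1.722 = 69.87 mg/L.
Half-life 13 h → k = ln 2 / 13 = 0.05332 h⁻¹ = 1.280 d⁻¹.
Set 69.87·exp(−k·t) = 13 → t = ln(69.87/13)/k = 113500 s = 31.54 h.
Distance = v·t = 1.0·113500 = 113500 m = 113.5 km.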